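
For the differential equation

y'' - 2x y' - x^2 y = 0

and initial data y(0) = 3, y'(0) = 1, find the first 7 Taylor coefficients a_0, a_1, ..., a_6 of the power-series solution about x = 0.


Ansatz: y(x) = sum_{n>=0} a_n x^n, so y'(x) = sum_{n>=1} n a_n x^(n-1) and y''(x) = sum_{n>=2} n(n-1) a_n x^(n-2).
Substitute into P(x) y'' + Q(x) y' + R(x) y = 0 with P(x) = 1, Q(x) = -2x, R(x) = -x^2, and match powers of x.
Initial conditions: a_0 = 3, a_1 = 1.
Setting the coefficient of each power of x to zero and solving order by order (substituting the coefficients already found):
  x^0: 2 a_2 = 0  ->  a_2 = 0
  x^1: 6 a_3 - 2 a_1 = 0  ->  6 a_3 = 2 a_1 = 2  ->  a_3 = 1/3
  x^2: 12 a_4 - 4 a_2 - a_0 = 0  ->  12 a_4 = 4 a_2 + a_0 = 3  ->  a_4 = 1/4
  x^3: 20 a_5 - 6 a_3 - a_1 = 0  ->  20 a_5 = 6 a_3 + a_1 = 3  ->  a_5 = 3/20
  x^4: 30 a_6 - 8 a_4 - a_2 = 0  ->  30 a_6 = 8 a_4 + a_2 = 2  ->  a_6 = 1/15
Truncated series: y(x) = 3 + x + (1/3) x^3 + (1/4) x^4 + (3/20) x^5 + (1/15) x^6 + O(x^7).

a_0 = 3; a_1 = 1; a_2 = 0; a_3 = 1/3; a_4 = 1/4; a_5 = 3/20; a_6 = 1/15


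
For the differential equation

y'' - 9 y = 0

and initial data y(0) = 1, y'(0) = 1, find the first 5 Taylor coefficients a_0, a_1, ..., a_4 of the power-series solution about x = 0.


Ansatz: y(x) = sum_{n>=0} a_n x^n, so y'(x) = sum_{n>=1} n a_n x^(n-1) and y''(x) = sum_{n>=2} n(n-1) a_n x^(n-2).
Substitute into P(x) y'' + Q(x) y' + R(x) y = 0 with P(x) = 1, Q(x) = 0, R(x) = -9, and match powers of x.
Initial conditions: a_0 = 1, a_1 = 1.
Setting the coefficient of each power of x to zero and solving order by order (substituting the coefficients already found):
  x^0: 2 a_2 - 9 a_0 = 0  ->  2 a_2 = 9 a_0 = 9  ->  a_2 = 9/2
  x^1: 6 a_3 - 9 a_1 = 0  ->  6 a_3 = 9 a_1 = 9  ->  a_3 = 3/2
  x^2: 12 a_4 - 9 a_2 = 0  ->  12 a_4 = 9 a_2 = 81/2  ->  a_4 = 27/8
Truncated series: y(x) = 1 + x + (9/2) x^2 + (3/2) x^3 + (27/8) x^4 + O(x^5).

a_0 = 1; a_1 = 1; a_2 = 9/2; a_3 = 3/2; a_4 = 27/8


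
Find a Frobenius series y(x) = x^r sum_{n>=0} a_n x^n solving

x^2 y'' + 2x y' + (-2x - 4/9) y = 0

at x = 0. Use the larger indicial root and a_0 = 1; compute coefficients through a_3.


Write in Frobenius form y'' + (p(x)/x) y' + (q(x)/x^2) y = 0:
  p(x) = 2,  q(x) = -2x - 4/9.
Indicial equation: r(r-1) + (2) r + (-4/9) = 0 -> roots r_1 = 1/3, r_2 = -4/3.
Take r = r_1 = 1/3. Let y(x) = x^r sum_{n>=0} a_n x^n with a_0 = 1.
Substitute y = x^r sum a_n x^n and match x^{r+n}. The recurrence is
  D(n) a_n - 2 a_{n-1} = 0,  where D(n) = (r+n)(r+n-1) + (2)(r+n) + (-4/9).
  a_n = 2 / D(n) * a_{n-1}.
Since the indicial polynomial factors as (r - r_1)(r - r_2), D(n) = (r_1 + n - r_1)(r_1 + n - r_2) = n(n + 5/3).
Evaluating step by step (a_0 = 1):
  n = 1: D(1) = 1(1 + 5/3) = 8/3; numerator = 2(1) = 2; a_1 = (2)/(8/3) = 3/4
  n = 2: D(2) = 2(2 + 5/3) = 22/3; numerator = 2(3/4) = 3/2; a_2 = (3/2)/(22/3) = 9/44
  n = 3: D(3) = 3(3 + 5/3) = 14; numerator = 2(9/44) = 9/22; a_3 = (9/22)/(14) = 9/308

r = 1/3; a_0 = 1; a_1 = 3/4; a_2 = 9/44; a_3 = 9/308


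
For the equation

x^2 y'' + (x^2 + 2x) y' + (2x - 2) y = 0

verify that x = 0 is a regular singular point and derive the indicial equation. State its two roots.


Divide by x^2 to reach normal form y'' + P_1(x) y' + P_2(x) y = 0 with P_1(x) = 1 + 2/x and P_2(x) = 2/x - 2/x^2.
x = 0 is a singular point because the y'-coefficient 1 + 2/x has a pole at x = 0 and the y-coefficient 2/x - 2/x^2 has a pole at x = 0.
It is a regular singular point because x P_1(x) = p(x) = x + 2 and x^2 P_2(x) = q(x) = 2x - 2 are polynomials, hence analytic at x = 0.
p(0) = 2,  q(0) = -2.
Indicial equation: r(r-1) + p(0) r + q(0) = 0, i.e. r^2 + (p(0) - 1) r + q(0) = 0, i.e. r^2 + 1 r - 2 = 0.
Discriminant: (1)^2 - 4(-2) = 9, so r = (-1 ± 3)/2.
Solving: r_1 = 1, r_2 = -2.

indicial: r^2 + 1 r - 2 = 0; roots r_1 = 1, r_2 = -2


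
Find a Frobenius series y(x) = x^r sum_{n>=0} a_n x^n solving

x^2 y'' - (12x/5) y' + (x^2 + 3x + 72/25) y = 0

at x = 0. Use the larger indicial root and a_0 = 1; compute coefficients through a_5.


Write in Frobenius form y'' + (p(x)/x) y' + (q(x)/x^2) y = 0:
  p(x) = -12/5,  q(x) = x^2 + 3x + 72/25.
Indicial equation: r(r-1) + (-12/5) r + (72/25) = 0 -> roots r_1 = 9/5, r_2 = 8/5.
Take r = r_1 = 9/5. Let y(x) = x^r sum_{n>=0} a_n x^n with a_0 = 1.
Substitute y = x^r sum a_n x^n and match x^{r+n}. The recurrence is
  D(n) a_n + 3 a_{n-1} + 1 a_{n-2} = 0,  where D(n) = (r+n)(r+n-1) + (-12/5)(r+n) + (72/25).
  a_n = [-3 a_{n-1} - 1 a_{n-2}] / D(n).
Since the indicial polynomial factors as (r - r_1)(r - r_2), D(n) = (r_1 + n - r_1)(r_1 + n - r_2) = n(n + 1/5).
Evaluating step by step (a_0 = 1):
  n = 1: D(1) = 1(1 + 1/5) = 6/5; numerator = -3(1) = -3; a_1 = (-3)/(6/5) = -5/2
  n = 2: D(2) = 2(2 + 1/5) = 22/5; numerator = -3(-5/2) - 1(1) = 13/2; a_2 = (13/2)/(22/5) = 65/44
  n = 3: D(3) = 3(3 + 1/5) = 48/5; numerator = -3(65/44) - 1(-5/2) = -85/44; a_3 = (-85/44)/(48/5) = -425/2112
  n = 4: D(4) = 4(4 + 1/5) = 84/5; numerator = -3(-425/2112) - 1(65/44) = -615/704; a_4 = (-615/704)/(84/5) = -1025/19712
  n = 5: D(5) = 5(5 + 1/5) = 26; numerator = -3(-1025/19712) - 1(-425/2112) = 21125/59136; a_5 = (21125/59136)/(26) = 1625/118272

r = 9/5; a_0 = 1; a_1 = -5/2; a_2 = 65/44; a_3 = -425/2112; a_4 = -1025/19712; a_5 = 1625/118272


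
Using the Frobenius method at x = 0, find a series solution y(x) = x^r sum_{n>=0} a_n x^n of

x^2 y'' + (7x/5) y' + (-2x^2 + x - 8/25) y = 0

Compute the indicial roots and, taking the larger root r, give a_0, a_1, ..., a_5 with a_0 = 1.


Write in Frobenius form y'' + (p(x)/x) y' + (q(x)/x^2) y = 0:
  p(x) = 7/5,  q(x) = -2x^2 + x - 8/25.
Indicial equation: r(r-1) + (7/5) r + (-8/25) = 0 -> roots r_1 = 2/5, r_2 = -4/5.
Take r = r_1 = 2/5. Let y(x) = x^r sum_{n>=0} a_n x^n with a_0 = 1.
Substitute y = x^r sum a_n x^n and match x^{r+n}. The recurrence is
  D(n) a_n + 1 a_{n-1} - 2 a_{n-2} = 0,  where D(n) = (r+n)(r+n-1) + (7/5)(r+n) + (-8/25).
  a_n = [-1 a_{n-1} + 2 a_{n-2}] / D(n).
Since the indicial polynomial factors as (r - r_1)(r - r_2), D(n) = (r_1 + n - r_1)(r_1 + n - r_2) = n(n + 6/5).
Evaluating step by step (a_0 = 1):
  n = 1: D(1) = 1(1 + 6/5) = 11/5; numerator = -1(1) = -1; a_1 = (-1)/(11/5) = -5/11
  n = 2: D(2) = 2(2 + 6/5) = 32/5; numerator = -1(-5/11) + 2(1) = 27/11; a_2 = (27/11)/(32/5) = 135/352
  n = 3: D(3) = 3(3 + 6/5) = 63/5; numerator = -1(135/352) + 2(-5/11) = -455/352; a_3 = (-455/352)/(63/5) = -325/3168
  n = 4: D(4) = 4(4 + 6/5) = 104/5; numerator = -1(-325/3168) + 2(135/352) = 2755/3168; a_4 = (2755/3168)/(104/5) = 13775/329472
  n = 5: D(5) = 5(5 + 6/5) = 31; numerator = -1(13775/329472) + 2(-325/3168) = -27125/109824; a_5 = (-27125/109824)/(31) = -875/109824

r = 2/5; a_0 = 1; a_1 = -5/11; a_2 = 135/352; a_3 = -325/3168; a_4 = 13775/329472; a_5 = -875/109824


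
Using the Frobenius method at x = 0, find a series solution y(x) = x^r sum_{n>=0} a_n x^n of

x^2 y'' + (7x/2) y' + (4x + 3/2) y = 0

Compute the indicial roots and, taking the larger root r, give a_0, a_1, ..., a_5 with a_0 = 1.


Write in Frobenius form y'' + (p(x)/x) y' + (q(x)/x^2) y = 0:
  p(x) = 7/2,  q(x) = 4x + 3/2.
Indicial equation: r(r-1) + (7/2) r + (3/2) = 0 -> roots r_1 = -1, r_2 = -3/2.
Take r = r_1 = -1. Let y(x) = x^r sum_{n>=0} a_n x^n with a_0 = 1.
Substitute y = x^r sum a_n x^n and match x^{r+n}. The recurrence is
  D(n) a_n + 4 a_{n-1} = 0,  where D(n) = (r+n)(r+n-1) + (7/2)(r+n) + (3/2).
  a_n = -4 / D(n) * a_{n-1}.
Since the indicial polynomial factors as (r - r_1)(r - r_2), D(n) = (r_1 + n - r_1)(r_1 + n - r_2) = n(n + 1/2).
Evaluating step by step (a_0 = 1):
  n = 1: D(1) = 1(1 + 1/2) = 3/2; numerator = -4(1) = -4; a_1 = (-4)/(3/2) = -8/3
  n = 2: D(2) = 2(2 + 1/2) = 5; numerator = -4(-8/3) = 32/3; a_2 = (32/3)/(5) = 32/15
  n = 3: D(3) = 3(3 + 1/2) = 21/2; numerator = -4(32/15) = -128/15; a_3 = (-128/15)/(21/2) = -256/315
  n = 4: D(4) = 4(4 + 1/2) = 18; numerator = -4(-256/315) = 1024/315; a_4 = (1024/315)/(18) = 512/2835
  n = 5: D(5) = 5(5 + 1/2) = 55/2; numerator = -4(512/2835) = -2048/2835; a_5 = (-2048/2835)/(55/2) = -4096/155925

r = -1; a_0 = 1; a_1 = -8/3; a_2 = 32/15; a_3 = -256/315; a_4 = 512/2835; a_5 = -4096/155925


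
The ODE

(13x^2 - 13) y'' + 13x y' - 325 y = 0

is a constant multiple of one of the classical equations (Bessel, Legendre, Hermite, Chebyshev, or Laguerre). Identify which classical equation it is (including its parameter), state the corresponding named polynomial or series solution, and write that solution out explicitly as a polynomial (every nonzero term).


All three coefficients share the factor -13; dividing through by -13 gives  (1 - x^2) y'' - x y' + 25 y = 0.
This matches the Chebyshev equation (1 - x^2) y'' - x y' + n^2 y = 0 (note the -x y' term, not -2x y') with n^2 = 25, so n = 5; the polynomial solution is T_5(x).
With y = sum_k a_k x^k, matching x^k gives (k+2)(k+1) a_{k+2} = (k^2 - n^2) a_k = (k - 5)(k + 5) a_k. The right side vanishes at k = 5, so the series with the parity of 5 terminates at degree 5.
Standard normalization: leading coefficient of T_n is 2^(n-1), so a_5 = 2^4 = 16. Work downward with a_k = (k+1)(k+2) a_{k+2} / ((k - 5)(k + 5)):
  a_3 = (4)(5)(16) / ((3 - 5)(3 + 5)) = 320/(-16) = -20
  a_1 = (2)(3)(-20) / ((1 - 5)(1 + 5)) = -120/(-24) = 5
Hence T_5(x) = 16 x^5 - 20 x^3 + 5 x.

T_5(x); series = 16 x^5 - 20 x^3 + 5 x


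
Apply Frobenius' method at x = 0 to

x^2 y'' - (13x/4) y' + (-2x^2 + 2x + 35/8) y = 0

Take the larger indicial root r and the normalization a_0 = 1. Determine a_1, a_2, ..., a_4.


Write in Frobenius form y'' + (p(x)/x) y' + (q(x)/x^2) y = 0:
  p(x) = -13/4,  q(x) = -2x^2 + 2x + 35/8.
Indicial equation: r(r-1) + (-13/4) r + (35/8) = 0 -> roots r_1 = 5/2, r_2 = 7/4.
Take r = r_1 = 5/2. Let y(x) = x^r sum_{n>=0} a_n x^n with a_0 = 1.
Substitute y = x^r sum a_n x^n and match x^{r+n}. The recurrence is
  D(n) a_n + 2 a_{n-1} - 2 a_{n-2} = 0,  where D(n) = (r+n)(r+n-1) + (-13/4)(r+n) + (35/8).
  a_n = [-2 a_{n-1} + 2 a_{n-2}] / D(n).
Since the indicial polynomial factors as (r - r_1)(r - r_2), D(n) = (r_1 + n - r_1)(r_1 + n - r_2) = n(n + 3/4).
Evaluating step by step (a_0 = 1):
  n = 1: D(1) = 1(1 + 3/4) = 7/4; numerator = -2(1) = -2; a_1 = (-2)/(7/4) = -8/7
  n = 2: D(2) = 2(2 + 3/4) = 11/2; numerator = -2(-8/7) + 2(1) = 30/7; a_2 = (30/7)/(11/2) = 60/77
  n = 3: D(3) = 3(3 + 3/4) = 45/4; numerator = -2(60/77) + 2(-8/7) = -296/77; a_3 = (-296/77)/(45/4) = -1184/3465
  n = 4: D(4) = 4(4 + 3/4) = 19; numerator = -2(-1184/3465) + 2(60/77) = 7768/3465; a_4 = (7768/3465)/(19) = 7768/65835

r = 5/2; a_0 = 1; a_1 = -8/7; a_2 = 60/77; a_3 = -1184/3465; a_4 = 7768/65835


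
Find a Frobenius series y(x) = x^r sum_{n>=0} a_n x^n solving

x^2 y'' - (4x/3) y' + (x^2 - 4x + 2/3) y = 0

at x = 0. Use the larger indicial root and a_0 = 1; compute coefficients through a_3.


Write in Frobenius form y'' + (p(x)/x) y' + (q(x)/x^2) y = 0:
  p(x) = -4/3,  q(x) = x^2 - 4x + 2/3.
Indicial equation: r(r-1) + (-4/3) r + (2/3) = 0 -> roots r_1 = 2, r_2 = 1/3.
Take r = r_1 = 2. Let y(x) = x^r sum_{n>=0} a_n x^n with a_0 = 1.
Substitute y = x^r sum a_n x^n and match x^{r+n}. The recurrence is
  D(n) a_n - 4 a_{n-1} + 1 a_{n-2} = 0,  where D(n) = (r+n)(r+n-1) + (-4/3)(r+n) + (2/3).
  a_n = [4 a_{n-1} - 1 a_{n-2}] / D(n).
Since the indicial polynomial factors as (r - r_1)(r - r_2), D(n) = (r_1 + n - r_1)(r_1 + n - r_2) = n(n + 5/3).
Evaluating step by step (a_0 = 1):
  n = 1: D(1) = 1(1 + 5/3) = 8/3; numerator = 4(1) = 4; a_1 = (4)/(8/3) = 3/2
  n = 2: D(2) = 2(2 + 5/3) = 22/3; numerator = 4(3/2) - 1(1) = 5; a_2 = (5)/(22/3) = 15/22
  n = 3: D(3) = 3(3 + 5/3) = 14; numerator = 4(15/22) - 1(3/2) = 27/22; a_3 = (27/22)/(14) = 27/308

r = 2; a_0 = 1; a_1 = 3/2; a_2 = 15/22; a_3 = 27/308


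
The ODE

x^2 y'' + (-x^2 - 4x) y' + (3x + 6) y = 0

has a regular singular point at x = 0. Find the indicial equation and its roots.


Divide by x^2 to reach normal form y'' + P_1(x) y' + P_2(x) y = 0 with P_1(x) = -1 - 4/x and P_2(x) = 3/x + 6/x^2.
x = 0 is a singular point because the y'-coefficient -1 - 4/x has a pole at x = 0 and the y-coefficient 3/x + 6/x^2 has a pole at x = 0.
It is a regular singular point because x P_1(x) = p(x) = -x - 4 and x^2 P_2(x) = q(x) = 3x + 6 are polynomials, hence analytic at x = 0.
p(0) = -4,  q(0) = 6.
Indicial equation: r(r-1) + p(0) r + q(0) = 0, i.e. r^2 + (p(0) - 1) r + q(0) = 0, i.e. r^2 - 5 r + 6 = 0.
Discriminant: (-5)^2 - 4(6) = 1, so r = (5 ± 1)/2.
Solving: r_1 = 3, r_2 = 2.

indicial: r^2 - 5 r + 6 = 0; roots r_1 = 3, r_2 = 2


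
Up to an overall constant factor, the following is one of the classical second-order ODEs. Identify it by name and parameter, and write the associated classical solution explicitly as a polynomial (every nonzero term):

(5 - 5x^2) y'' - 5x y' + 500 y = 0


All three coefficients share the factor 5; dividing through by 5 gives  (1 - x^2) y'' - x y' + 100 y = 0.
This matches the Chebyshev equation (1 - x^2) y'' - x y' + n^2 y = 0 (note the -x y' term, not -2x y') with n^2 = 100, so n = 10; the polynomial solution is T_10(x).
With y = sum_k a_k x^k, matching x^k gives (k+2)(k+1) a_{k+2} = (k^2 - n^2) a_k = (k - 10)(k + 10) a_k. The right side vanishes at k = 10, so the series with the parity of 10 terminates at degree 10.
Standard normalization: leading coefficient of T_n is 2^(n-1), so a_10 = 2^9 = 512. Work downward with a_k = (k+1)(k+2) a_{k+2} / ((k - 10)(k + 10)):
  a_8 = (9)(10)(512) / ((8 - 10)(8 + 10)) = 46080/(-36) = -1280
  a_6 = (7)(8)(-1280) / ((6 - 10)(6 + 10)) = -71680/(-64) = 1120
  a_4 = (5)(6)(1120) / ((4 - 10)(4 + 10)) = 33600/(-84) = -400
  a_2 = (3)(4)(-400) / ((2 - 10)(2 + 10)) = -4800/(-96) = 50
  a_0 = (1)(2)(50) / ((0 - 10)(0 + 10)) = 100/(-100) = -1
Hence T_10(x) = 512 x^10 - 1280 x^8 + 1120 x^6 - 400 x^4 + 50 x^2 - 1.

T_10(x); series = 512 x^10 - 1280 x^8 + 1120 x^6 - 400 x^4 + 50 x^2 - 1


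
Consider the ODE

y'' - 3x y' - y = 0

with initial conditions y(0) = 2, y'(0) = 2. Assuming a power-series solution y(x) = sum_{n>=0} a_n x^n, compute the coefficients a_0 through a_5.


Ansatz: y(x) = sum_{n>=0} a_n x^n, so y'(x) = sum_{n>=1} n a_n x^(n-1) and y''(x) = sum_{n>=2} n(n-1) a_n x^(n-2).
Substitute into P(x) y'' + Q(x) y' + R(x) y = 0 with P(x) = 1, Q(x) = -3x, R(x) = -1, and match powers of x.
Initial conditions: a_0 = 2, a_1 = 2.
Setting the coefficient of each power of x to zero and solving order by order (substituting the coefficients already found):
  x^0: 2 a_2 - a_0 = 0  ->  2 a_2 = a_0 = 2  ->  a_2 = 1
  x^1: 6 a_3 - 4 a_1 = 0  ->  6 a_3 = 4 a_1 = 8  ->  a_3 = 4/3
  x^2: 12 a_4 - 7 a_2 = 0  ->  12 a_4 = 7 a_2 = 7  ->  a_4 = 7/12
  x^3: 20 a_5 - 10 a_3 = 0  ->  20 a_5 = 10 a_3 = 40/3  ->  a_5 = 2/3
Truncated series: y(x) = 2 + 2 x + x^2 + (4/3) x^3 + (7/12) x^4 + (2/3) x^5 + O(x^6).

a_0 = 2; a_1 = 2; a_2 = 1; a_3 = 4/3; a_4 = 7/12; a_5 = 2/3


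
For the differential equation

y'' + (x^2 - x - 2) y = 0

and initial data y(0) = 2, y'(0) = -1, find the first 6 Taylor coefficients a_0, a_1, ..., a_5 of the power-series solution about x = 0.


Ansatz: y(x) = sum_{n>=0} a_n x^n, so y'(x) = sum_{n>=1} n a_n x^(n-1) and y''(x) = sum_{n>=2} n(n-1) a_n x^(n-2).
Substitute into P(x) y'' + Q(x) y' + R(x) y = 0 with P(x) = 1, Q(x) = 0, R(x) = x^2 - x - 2, and match powers of x.
Initial conditions: a_0 = 2, a_1 = -1.
Setting the coefficient of each power of x to zero and solving order by order (substituting the coefficients already found):
  x^0: 2 a_2 - 2 a_0 = 0  ->  2 a_2 = 2 a_0 = 4  ->  a_2 = 2
  x^1: 6 a_3 - 2 a_1 - a_0 = 0  ->  6 a_3 = 2 a_1 + a_0 = 0  ->  a_3 = 0
  x^2: 12 a_4 - 2 a_2 - a_1 + a_0 = 0  ->  12 a_4 = 2 a_2 + a_1 - a_0 = 1  ->  a_4 = 1/12
  x^3: 20 a_5 - 2 a_3 - a_2 + a_1 = 0  ->  20 a_5 = 2 a_3 + a_2 - a_1 = 3  ->  a_5 = 3/20
Truncated series: y(x) = 2 - x + 2 x^2 + (1/12) x^4 + (3/20) x^5 + O(x^6).

a_0 = 2; a_1 = -1; a_2 = 2; a_3 = 0; a_4 = 1/12; a_5 = 3/20


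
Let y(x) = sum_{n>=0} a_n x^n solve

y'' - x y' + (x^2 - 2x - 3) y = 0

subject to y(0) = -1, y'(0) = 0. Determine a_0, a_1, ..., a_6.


Ansatz: y(x) = sum_{n>=0} a_n x^n, so y'(x) = sum_{n>=1} n a_n x^(n-1) and y''(x) = sum_{n>=2} n(n-1) a_n x^(n-2).
Substitute into P(x) y'' + Q(x) y' + R(x) y = 0 with P(x) = 1, Q(x) = -x, R(x) = x^2 - 2x - 3, and match powers of x.
Initial conditions: a_0 = -1, a_1 = 0.
Setting the coefficient of each power of x to zero and solving order by order (substituting the coefficients already found):
  x^0: 2 a_2 - 3 a_0 = 0  ->  2 a_2 = 3 a_0 = -3  ->  a_2 = -3/2
  x^1: 6 a_3 - 4 a_1 - 2 a_0 = 0  ->  6 a_3 = 4 a_1 + 2 a_0 = -2  ->  a_3 = -1/3
  x^2: 12 a_4 - 5 a_2 - 2 a_1 + a_0 = 0  ->  12 a_4 = 5 a_2 + 2 a_1 - a_0 = -13/2  ->  a_4 = -13/24
  x^3: 20 a_5 - 6 a_3 - 2 a_2 + a_1 = 0  ->  20 a_5 = 6 a_3 + 2 a_2 - a_1 = -5  ->  a_5 = -1/4
  x^4: 30 a_6 - 7 a_4 - 2 a_3 + a_2 = 0  ->  30 a_6 = 7 a_4 + 2 a_3 - a_2 = -71/24  ->  a_6 = -71/720
Truncated series: y(x) = -1 - (3/2) x^2 - (1/3) x^3 - (13/24) x^4 - (1/4) x^5 - (71/720) x^6 + O(x^7).

a_0 = -1; a_1 = 0; a_2 = -3/2; a_3 = -1/3; a_4 = -13/24; a_5 = -1/4; a_6 = -71/720


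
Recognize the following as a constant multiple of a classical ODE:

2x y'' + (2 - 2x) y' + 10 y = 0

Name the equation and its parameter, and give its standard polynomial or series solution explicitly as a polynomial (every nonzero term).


All three coefficients share the factor 2; dividing through by 2 gives  x y'' + (1 - x) y' + 5 y = 0.
This matches the Laguerre equation x y'' + (1 - x) y' + n y = 0 with n = 5; the polynomial solution is L_5(x).
With y = sum_k a_k x^k, matching x^k gives (k+1)k a_{k+1} + (k+1) a_{k+1} - k a_k + n a_k = 0, i.e. (k+1)^2 a_{k+1} = (k - n) a_k = (k - 5) a_k. The right side vanishes at k = 5, so the series terminates at degree 5.
Standard normalization L_n(0) = 1 gives a_0 = 1. Work upward with a_{k+1} = (k - 5) a_k / (k+1)^2:
  a_1 = (0 - 5)(1) / 1^2 = -5/1 = -5
  a_2 = (1 - 5)(-5) / 2^2 = 20/4 = 5
  a_3 = (2 - 5)(5) / 3^2 = -15/9 = -5/3
  a_4 = (3 - 5)(-5/3) / 4^2 = (10/3)/16 = 5/24
  a_5 = (4 - 5)(5/24) / 5^2 = (-5/24)/25 = -1/120
Hence L_5(x) = -x^5/120 + 5 x^4/24 - 5 x^3/3 + 5 x^2 - 5 x + 1.

L_5(x); series = -x^5/120 + 5 x^4/24 - 5 x^3/3 + 5 x^2 - 5 x + 1


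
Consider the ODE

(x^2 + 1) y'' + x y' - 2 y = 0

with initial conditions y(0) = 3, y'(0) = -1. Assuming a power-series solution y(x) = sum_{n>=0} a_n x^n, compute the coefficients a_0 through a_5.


Ansatz: y(x) = sum_{n>=0} a_n x^n, so y'(x) = sum_{n>=1} n a_n x^(n-1) and y''(x) = sum_{n>=2} n(n-1) a_n x^(n-2).
Substitute into P(x) y'' + Q(x) y' + R(x) y = 0 with P(x) = x^2 + 1, Q(x) = x, R(x) = -2, and match powers of x.
Initial conditions: a_0 = 3, a_1 = -1.
Setting the coefficient of each power of x to zero and solving order by order (substituting the coefficients already found):
  x^0: 2 a_2 - 2 a_0 = 0  ->  2 a_2 = 2 a_0 = 6  ->  a_2 = 3
  x^1: 6 a_3 - a_1 = 0  ->  6 a_3 = a_1 = -1  ->  a_3 = -1/6
  x^2: 12 a_4 + 2 a_2 = 0  ->  12 a_4 = -2 a_2 = -6  ->  a_4 = -1/2
  x^3: 20 a_5 + 7 a_3 = 0  ->  20 a_5 = -7 a_3 = 7/6  ->  a_5 = 7/120
Truncated series: y(x) = 3 - x + 3 x^2 - (1/6) x^3 - (1/2) x^4 + (7/120) x^5 + O(x^6).

a_0 = 3; a_1 = -1; a_2 = 3; a_3 = -1/6; a_4 = -1/2; a_5 = 7/120


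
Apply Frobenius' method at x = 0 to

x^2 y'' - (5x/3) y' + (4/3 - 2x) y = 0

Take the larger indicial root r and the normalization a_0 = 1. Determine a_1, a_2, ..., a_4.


Write in Frobenius form y'' + (p(x)/x) y' + (q(x)/x^2) y = 0:
  p(x) = -5/3,  q(x) = 4/3 - 2x.
Indicial equation: r(r-1) + (-5/3) r + (4/3) = 0 -> roots r_1 = 2, r_2 = 2/3.
Take r = r_1 = 2. Let y(x) = x^r sum_{n>=0} a_n x^n with a_0 = 1.
Substitute y = x^r sum a_n x^n and match x^{r+n}. The recurrence is
  D(n) a_n - 2 a_{n-1} = 0,  where D(n) = (r+n)(r+n-1) + (-5/3)(r+n) + (4/3).
  a_n = 2 / D(n) * a_{n-1}.
Since the indicial polynomial factors as (r - r_1)(r - r_2), D(n) = (r_1 + n - r_1)(r_1 + n - r_2) = n(n + 4/3).
Evaluating step by step (a_0 = 1):
  n = 1: D(1) = 1(1 + 4/3) = 7/3; numerator = 2(1) = 2; a_1 = (2)/(7/3) = 6/7
  n = 2: D(2) = 2(2 + 4/3) = 20/3; numerator = 2(6/7) = 12/7; a_2 = (12/7)/(20/3) = 9/35
  n = 3: D(3) = 3(3 + 4/3) = 13; numerator = 2(9/35) = 18/35; a_3 = (18/35)/(13) = 18/455
  n = 4: D(4) = 4(4 + 4/3) = 64/3; numerator = 2(18/455) = 36/455; a_4 = (36/455)/(64/3) = 27/7280

r = 2; a_0 = 1; a_1 = 6/7; a_2 = 9/35; a_3 = 18/455; a_4 = 27/7280


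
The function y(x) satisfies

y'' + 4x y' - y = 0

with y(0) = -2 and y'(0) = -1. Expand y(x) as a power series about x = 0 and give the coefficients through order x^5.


Ansatz: y(x) = sum_{n>=0} a_n x^n, so y'(x) = sum_{n>=1} n a_n x^(n-1) and y''(x) = sum_{n>=2} n(n-1) a_n x^(n-2).
Substitute into P(x) y'' + Q(x) y' + R(x) y = 0 with P(x) = 1, Q(x) = 4x, R(x) = -1, and match powers of x.
Initial conditions: a_0 = -2, a_1 = -1.
Setting the coefficient of each power of x to zero and solving order by order (substituting the coefficients already found):
  x^0: 2 a_2 - a_0 = 0  ->  2 a_2 = a_0 = -2  ->  a_2 = -1
  x^1: 6 a_3 + 3 a_1 = 0  ->  6 a_3 = -3 a_1 = 3  ->  a_3 = 1/2
  x^2: 12 a_4 + 7 a_2 = 0  ->  12 a_4 = -7 a_2 = 7  ->  a_4 = 7/12
  x^3: 20 a_5 + 11 a_3 = 0  ->  20 a_5 = -11 a_3 = -11/2  ->  a_5 = -11/40
Truncated series: y(x) = -2 - x - x^2 + (1/2) x^3 + (7/12) x^4 - (11/40) x^5 + O(x^6).

a_0 = -2; a_1 = -1; a_2 = -1; a_3 = 1/2; a_4 = 7/12; a_5 = -11/40


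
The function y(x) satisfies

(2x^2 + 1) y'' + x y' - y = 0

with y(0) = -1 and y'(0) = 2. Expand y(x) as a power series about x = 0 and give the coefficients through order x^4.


Ansatz: y(x) = sum_{n>=0} a_n x^n, so y'(x) = sum_{n>=1} n a_n x^(n-1) and y''(x) = sum_{n>=2} n(n-1) a_n x^(n-2).
Substitute into P(x) y'' + Q(x) y' + R(x) y = 0 with P(x) = 2x^2 + 1, Q(x) = x, R(x) = -1, and match powers of x.
Initial conditions: a_0 = -1, a_1 = 2.
Setting the coefficient of each power of x to zero and solving order by order (substituting the coefficients already found):
  x^0: 2 a_2 - a_0 = 0  ->  2 a_2 = a_0 = -1  ->  a_2 = -1/2
  x^1: 6 a_3 = 0  ->  a_3 = 0
  x^2: 12 a_4 + 5 a_2 = 0  ->  12 a_4 = -5 a_2 = 5/2  ->  a_4 = 5/24
Truncated series: y(x) = -1 + 2 x - (1/2) x^2 + (5/24) x^4 + O(x^5).

a_0 = -1; a_1 = 2; a_2 = -1/2; a_3 = 0; a_4 = 5/24


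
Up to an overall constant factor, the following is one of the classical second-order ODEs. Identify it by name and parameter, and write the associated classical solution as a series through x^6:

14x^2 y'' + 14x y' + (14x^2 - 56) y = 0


All three coefficients share the factor 14; dividing through by 14 gives  x^2 y'' + x y' + (x^2 - 4) y = 0.
This matches the Bessel equation x^2 y'' + x y' + (x^2 - nu^2) y = 0 with nu^2 = 4, so nu = 2; the solution bounded at x = 0 is J_2(x).
Frobenius at x = 0: indicial roots ±nu; for r = nu the recurrence k(k + 2nu) c_k = -c_{k-2} gives the standard series J_nu(x) = sum_{k>=0} (-1)^k / (k! (k+nu)!) (x/2)^(2k+nu). Evaluate the first 3 terms:
  k = 0: (-1)^0 / (0! * 2! * 2^2) x^2 = 1/(1*2*4) x^2 = (1/8) x^2
  k = 1: (-1)^1 / (1! * 3! * 2^4) x^4 = -1/(1*6*16) x^4 = (-1/96) x^4
  k = 2: (-1)^2 / (2! * 4! * 2^6) x^6 = 1/(2*24*64) x^6 = (1/3072) x^6
Hence J_2(x) = x^6/3072 - x^4/96 + x^2/8 + ....

J_2(x); series = x^6/3072 - x^4/96 + x^2/8


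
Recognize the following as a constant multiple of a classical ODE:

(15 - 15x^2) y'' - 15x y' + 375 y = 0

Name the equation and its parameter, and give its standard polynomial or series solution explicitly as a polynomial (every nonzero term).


All three coefficients share the factor 15; dividing through by 15 gives  (1 - x^2) y'' - x y' + 25 y = 0.
This matches the Chebyshev equation (1 - x^2) y'' - x y' + n^2 y = 0 (note the -x y' term, not -2x y') with n^2 = 25, so n = 5; the polynomial solution is T_5(x).
With y = sum_k a_k x^k, matching x^k gives (k+2)(k+1) a_{k+2} = (k^2 - n^2) a_k = (k - 5)(k + 5) a_k. The right side vanishes at k = 5, so the series with the parity of 5 terminates at degree 5.
Standard normalization: leading coefficient of T_n is 2^(n-1), so a_5 = 2^4 = 16. Work downward with a_k = (k+1)(k+2) a_{k+2} / ((k - 5)(k + 5)):
  a_3 = (4)(5)(16) / ((3 - 5)(3 + 5)) = 320/(-16) = -20
  a_1 = (2)(3)(-20) / ((1 - 5)(1 + 5)) = -120/(-24) = 5
Hence T_5(x) = 16 x^5 - 20 x^3 + 5 x.

T_5(x); series = 16 x^5 - 20 x^3 + 5 x


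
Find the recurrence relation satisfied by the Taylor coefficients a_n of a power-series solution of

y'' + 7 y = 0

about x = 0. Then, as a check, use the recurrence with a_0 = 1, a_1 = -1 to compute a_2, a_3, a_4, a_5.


Substitute y = sum_n a_n x^n into y'' + (const) y = 0.
y''(x) = sum_{n>=0} (n+2)(n+1) a_{n+2} x^n.
The ODE becomes sum_n [(n+2)(n+1) a_{n+2} + 7 a_n] x^n = 0.
Setting each coefficient to zero gives the recurrence:
  (n+2)(n+1) a_{n+2} + 7 a_n = 0,
  a_{n+2} = -7 / ((n+1)(n+2)) a_n.

Check with a_0 = 1, a_1 = -1 (apply the recurrence for n = 0, 1, 2, 3): a_0 = 1, a_1 = -1, a_2 = -7/2, a_3 = 7/6, a_4 = 49/24, a_5 = -49/120.

a_{n+2} = -7/((n+1)(n+2)) * a_n; check: a_0 = 1, a_1 = -1, a_2 = -7/2, a_3 = 7/6, a_4 = 49/24, a_5 = -49/120


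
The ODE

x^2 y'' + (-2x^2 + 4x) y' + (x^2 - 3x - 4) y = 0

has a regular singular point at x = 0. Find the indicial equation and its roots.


Divide by x^2 to reach normal form y'' + P_1(x) y' + P_2(x) y = 0 with P_1(x) = -2 + 4/x and P_2(x) = 1 - 3/x - 4/x^2.
x = 0 is a singular point because the y'-coefficient -2 + 4/x has a pole at x = 0 and the y-coefficient 1 - 3/x - 4/x^2 has a pole at x = 0.
It is a regular singular point because x P_1(x) = p(x) = 4 - 2x and x^2 P_2(x) = q(x) = x^2 - 3x - 4 are polynomials, hence analytic at x = 0.
p(0) = 4,  q(0) = -4.
Indicial equation: r(r-1) + p(0) r + q(0) = 0, i.e. r^2 + (p(0) - 1) r + q(0) = 0, i.e. r^2 + 3 r - 4 = 0.
Discriminant: (3)^2 - 4(-4) = 25, so r = (-3 ± 5)/2.
Solving: r_1 = 1, r_2 = -4.

indicial: r^2 + 3 r - 4 = 0; roots r_1 = 1, r_2 = -4


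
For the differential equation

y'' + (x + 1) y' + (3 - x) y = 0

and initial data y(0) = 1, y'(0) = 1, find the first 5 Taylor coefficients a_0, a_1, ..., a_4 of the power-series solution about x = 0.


Ansatz: y(x) = sum_{n>=0} a_n x^n, so y'(x) = sum_{n>=1} n a_n x^(n-1) and y''(x) = sum_{n>=2} n(n-1) a_n x^(n-2).
Substitute into P(x) y'' + Q(x) y' + R(x) y = 0 with P(x) = 1, Q(x) = x + 1, R(x) = 3 - x, and match powers of x.
Initial conditions: a_0 = 1, a_1 = 1.
Setting the coefficient of each power of x to zero and solving order by order (substituting the coefficients already found):
  x^0: 2 a_2 + a_1 + 3 a_0 = 0  ->  2 a_2 = -a_1 - 3 a_0 = -4  ->  a_2 = -2
  x^1: 6 a_3 + 2 a_2 + 4 a_1 - a_0 = 0  ->  6 a_3 = -2 a_2 - 4 a_1 + a_0 = 1  ->  a_3 = 1/6
  x^2: 12 a_4 + 3 a_3 + 5 a_2 - a_1 = 0  ->  12 a_4 = -3 a_3 - 5 a_2 + a_1 = 21/2  ->  a_4 = 7/8
Truncated series: y(x) = 1 + x - 2 x^2 + (1/6) x^3 + (7/8) x^4 + O(x^5).

a_0 = 1; a_1 = 1; a_2 = -2; a_3 = 1/6; a_4 = 7/8


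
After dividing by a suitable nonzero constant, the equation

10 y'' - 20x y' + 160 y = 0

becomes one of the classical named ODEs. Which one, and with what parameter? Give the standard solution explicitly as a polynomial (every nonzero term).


All three coefficients share the factor 10; dividing through by 10 gives  y'' - 2x y' + 16 y = 0.
This matches the Hermite equation y'' - 2x y' + 2n y = 0 with 2n = 16, so n = 8; the polynomial solution is H_8(x).
With y = sum_k a_k x^k, matching x^k gives (k+2)(k+1) a_{k+2} = 2(k - n) a_k = 2(k - 8) a_k. The right side vanishes at k = 8, so the series with the parity of 8 terminates at degree 8.
Standard normalization: leading coefficient of H_n is 2^n, so a_8 = 2^8 = 256. Work downward with a_k = (k+1)(k+2) a_{k+2} / (2(k - n)):
  a_6 = (7)(8)(256) / (2(6 - 8)) = 14336/(-4) = -3584
  a_4 = (5)(6)(-3584) / (2(4 - 8)) = -107520/(-8) = 13440
  a_2 = (3)(4)(13440) / (2(2 - 8)) = 161280/(-12) = -13440
  a_0 = (1)(2)(-13440) / (2(0 - 8)) = -26880/(-16) = 1680
Hence H_8(x) = 256 x^8 - 3584 x^6 + 13440 x^4 - 13440 x^2 + 1680.

H_8(x); series = 256 x^8 - 3584 x^6 + 13440 x^4 - 13440 x^2 + 1680


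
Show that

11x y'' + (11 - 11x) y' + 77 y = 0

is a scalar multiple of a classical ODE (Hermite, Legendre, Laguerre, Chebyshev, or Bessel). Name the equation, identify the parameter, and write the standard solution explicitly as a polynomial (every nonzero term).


All three coefficients share the factor 11; dividing through by 11 gives  x y'' + (1 - x) y' + 7 y = 0.
This matches the Laguerre equation x y'' + (1 - x) y' + n y = 0 with n = 7; the polynomial solution is L_7(x).
With y = sum_k a_k x^k, matching x^k gives (k+1)k a_{k+1} + (k+1) a_{k+1} - k a_k + n a_k = 0, i.e. (k+1)^2 a_{k+1} = (k - n) a_k = (k - 7) a_k. The right side vanishes at k = 7, so the series terminates at degree 7.
Standard normalization L_n(0) = 1 gives a_0 = 1. Work upward with a_{k+1} = (k - 7) a_k / (k+1)^2:
  a_1 = (0 - 7)(1) / 1^2 = -7/1 = -7
  a_2 = (1 - 7)(-7) / 2^2 = 42/4 = 21/2
  a_3 = (2 - 7)(21/2) / 3^2 = (-105/2)/9 = -35/6
  a_4 = (3 - 7)(-35/6) / 4^2 = (70/3)/16 = 35/24
  a_5 = (4 - 7)(35/24) / 5^2 = (-35/8)/25 = -7/40
  a_6 = (5 - 7)(-7/40) / 6^2 = (7/20)/36 = 7/720
  a_7 = (6 - 7)(7/720) / 7^2 = (-7/720)/49 = -1/5040
Hence L_7(x) = -x^7/5040 + 7 x^6/720 - 7 x^5/40 + 35 x^4/24 - 35 x^3/6 + 21 x^2/2 - 7 x + 1.

L_7(x); series = -x^7/5040 + 7 x^6/720 - 7 x^5/40 + 35 x^4/24 - 35 x^3/6 + 21 x^2/2 - 7 x + 1


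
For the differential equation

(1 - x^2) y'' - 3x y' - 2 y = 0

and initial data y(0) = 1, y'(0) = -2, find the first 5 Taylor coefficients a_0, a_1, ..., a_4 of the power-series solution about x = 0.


Ansatz: y(x) = sum_{n>=0} a_n x^n, so y'(x) = sum_{n>=1} n a_n x^(n-1) and y''(x) = sum_{n>=2} n(n-1) a_n x^(n-2).
Substitute into P(x) y'' + Q(x) y' + R(x) y = 0 with P(x) = 1 - x^2, Q(x) = -3x, R(x) = -2, and match powers of x.
Initial conditions: a_0 = 1, a_1 = -2.
Setting the coefficient of each power of x to zero and solving order by order (substituting the coefficients already found):
  x^0: 2 a_2 - 2 a_0 = 0  ->  2 a_2 = 2 a_0 = 2  ->  a_2 = 1
  x^1: 6 a_3 - 5 a_1 = 0  ->  6 a_3 = 5 a_1 = -10  ->  a_3 = -5/3
  x^2: 12 a_4 - 10 a_2 = 0  ->  12 a_4 = 10 a_2 = 10  ->  a_4 = 5/6
Truncated series: y(x) = 1 - 2 x + x^2 - (5/3) x^3 + (5/6) x^4 + O(x^5).

a_0 = 1; a_1 = -2; a_2 = 1; a_3 = -5/3; a_4 = 5/6


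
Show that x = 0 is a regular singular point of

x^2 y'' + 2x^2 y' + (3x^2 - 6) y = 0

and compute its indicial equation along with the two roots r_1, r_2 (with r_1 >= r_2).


Divide by x^2 to reach normal form y'' + P_1(x) y' + P_2(x) y = 0 with P_1(x) = 2 and P_2(x) = 3 - 6/x^2.
x = 0 is a singular point because the y-coefficient 3 - 6/x^2 has a pole at x = 0.
It is a regular singular point because x P_1(x) = p(x) = 2x and x^2 P_2(x) = q(x) = 3x^2 - 6 are polynomials, hence analytic at x = 0.
p(0) = 0,  q(0) = -6.
Indicial equation: r(r-1) + p(0) r + q(0) = 0, i.e. r^2 + (p(0) - 1) r + q(0) = 0, i.e. r^2 - 1 r - 6 = 0.
Discriminant: (-1)^2 - 4(-6) = 25, so r = (1 ± 5)/2.
Solving: r_1 = 3, r_2 = -2.

indicial: r^2 - 1 r - 6 = 0; roots r_1 = 3, r_2 = -2


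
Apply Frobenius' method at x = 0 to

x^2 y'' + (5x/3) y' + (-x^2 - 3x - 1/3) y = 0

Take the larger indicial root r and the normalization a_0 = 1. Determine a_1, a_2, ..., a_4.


Write in Frobenius form y'' + (p(x)/x) y' + (q(x)/x^2) y = 0:
  p(x) = 5/3,  q(x) = -x^2 - 3x - 1/3.
Indicial equation: r(r-1) + (5/3) r + (-1/3) = 0 -> roots r_1 = 1/3, r_2 = -1.
Take r = r_1 = 1/3. Let y(x) = x^r sum_{n>=0} a_n x^n with a_0 = 1.
Substitute y = x^r sum a_n x^n and match x^{r+n}. The recurrence is
  D(n) a_n - 3 a_{n-1} - 1 a_{n-2} = 0,  where D(n) = (r+n)(r+n-1) + (5/3)(r+n) + (-1/3).
  a_n = [3 a_{n-1} + 1 a_{n-2}] / D(n).
Since the indicial polynomial factors as (r - r_1)(r - r_2), D(n) = (r_1 + n - r_1)(r_1 + n - r_2) = n(n + 4/3).
Evaluating step by step (a_0 = 1):
  n = 1: D(1) = 1(1 + 4/3) = 7/3; numerator = 3(1) = 3; a_1 = (3)/(7/3) = 9/7
  n = 2: D(2) = 2(2 + 4/3) = 20/3; numerator = 3(9/7) + 1(1) = 34/7; a_2 = (34/7)/(20/3) = 51/70
  n = 3: D(3) = 3(3 + 4/3) = 13; numerator = 3(51/70) + 1(9/7) = 243/70; a_3 = (243/70)/(13) = 243/910
  n = 4: D(4) = 4(4 + 4/3) = 64/3; numerator = 3(243/910) + 1(51/70) = 696/455; a_4 = (696/455)/(64/3) = 261/3640

r = 1/3; a_0 = 1; a_1 = 9/7; a_2 = 51/70; a_3 = 243/910; a_4 = 261/3640


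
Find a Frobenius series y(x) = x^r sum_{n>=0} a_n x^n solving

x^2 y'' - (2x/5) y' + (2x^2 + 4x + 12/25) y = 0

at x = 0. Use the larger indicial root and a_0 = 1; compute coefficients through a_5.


Write in Frobenius form y'' + (p(x)/x) y' + (q(x)/x^2) y = 0:
  p(x) = -2/5,  q(x) = 2x^2 + 4x + 12/25.
Indicial equation: r(r-1) + (-2/5) r + (12/25) = 0 -> roots r_1 = 4/5, r_2 = 3/5.
Take r = r_1 = 4/5. Let y(x) = x^r sum_{n>=0} a_n x^n with a_0 = 1.
Substitute y = x^r sum a_n x^n and match x^{r+n}. The recurrence is
  D(n) a_n + 4 a_{n-1} + 2 a_{n-2} = 0,  where D(n) = (r+n)(r+n-1) + (-2/5)(r+n) + (12/25).
  a_n = [-4 a_{n-1} - 2 a_{n-2}] / D(n).
Since the indicial polynomial factors as (r - r_1)(r - r_2), D(n) = (r_1 + n - r_1)(r_1 + n - r_2) = n(n + 1/5).
Evaluating step by step (a_0 = 1):
  n = 1: D(1) = 1(1 + 1/5) = 6/5; numerator = -4(1) = -4; a_1 = (-4)/(6/5) = -10/3
  n = 2: D(2) = 2(2 + 1/5) = 22/5; numerator = -4(-10/3) - 2(1) = 34/3; a_2 = (34/3)/(22/5) = 85/33
  n = 3: D(3) = 3(3 + 1/5) = 48/5; numerator = -4(85/33) - 2(-10/3) = -40/11; a_3 = (-40/11)/(48/5) = -25/66
  n = 4: D(4) = 4(4 + 1/5) = 84/5; numerator = -4(-25/66) - 2(85/33) = -40/11; a_4 = (-40/11)/(84/5) = -50/231
  n = 5: D(5) = 5(5 + 1/5) = 26; numerator = -4(-50/231) - 2(-25/66) = 125/77; a_5 = (125/77)/(26) = 125/2002

r = 4/5; a_0 = 1; a_1 = -10/3; a_2 = 85/33; a_3 = -25/66; a_4 = -50/231; a_5 = 125/2002


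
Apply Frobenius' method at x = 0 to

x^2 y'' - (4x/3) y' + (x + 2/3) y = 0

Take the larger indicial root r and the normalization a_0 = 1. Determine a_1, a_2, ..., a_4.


Write in Frobenius form y'' + (p(x)/x) y' + (q(x)/x^2) y = 0:
  p(x) = -4/3,  q(x) = x + 2/3.
Indicial equation: r(r-1) + (-4/3) r + (2/3) = 0 -> roots r_1 = 2, r_2 = 1/3.
Take r = r_1 = 2. Let y(x) = x^r sum_{n>=0} a_n x^n with a_0 = 1.
Substitute y = x^r sum a_n x^n and match x^{r+n}. The recurrence is
  D(n) a_n + 1 a_{n-1} = 0,  where D(n) = (r+n)(r+n-1) + (-4/3)(r+n) + (2/3).
  a_n = -1 / D(n) * a_{n-1}.
Since the indicial polynomial factors as (r - r_1)(r - r_2), D(n) = (r_1 + n - r_1)(r_1 + n - r_2) = n(n + 5/3).
Evaluating step by step (a_0 = 1):
  n = 1: D(1) = 1(1 + 5/3) = 8/3; numerator = -1(1) = -1; a_1 = (-1)/(8/3) = -3/8
  n = 2: D(2) = 2(2 + 5/3) = 22/3; numerator = -1(-3/8) = 3/8; a_2 = (3/8)/(22/3) = 9/176
  n = 3: D(3) = 3(3 + 5/3) = 14; numerator = -1(9/176) = -9/176; a_3 = (-9/176)/(14) = -9/2464
  n = 4: D(4) = 4(4 + 5/3) = 68/3; numerator = -1(-9/2464) = 9/2464; a_4 = (9/2464)/(68/3) = 27/167552

r = 2; a_0 = 1; a_1 = -3/8; a_2 = 9/176; a_3 = -9/2464; a_4 = 27/167552


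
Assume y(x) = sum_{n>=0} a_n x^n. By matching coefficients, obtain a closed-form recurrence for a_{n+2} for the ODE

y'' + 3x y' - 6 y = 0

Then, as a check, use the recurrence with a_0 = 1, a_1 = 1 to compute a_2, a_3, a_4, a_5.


Substitute y = sum_n a_n x^n.
y''(x) has coefficient (n+2)(n+1) a_{n+2} at x^n;
3 x y'(x) has coefficient 3 n a_n at x^n (shift);
-6 y(x) has coefficient -6 a_n at x^n.
Matching x^n: (n+2)(n+1) a_{n+2} + (3n - 6) a_n = 0.
Thus a_{n+2} = (-3n + 6) / ((n+1)(n+2)) * a_n.

Check with a_0 = 1, a_1 = 1 (apply the recurrence for n = 0, 1, 2, 3): a_0 = 1, a_1 = 1, a_2 = 3, a_3 = 1/2, a_4 = 0, a_5 = -3/40.

a_(n+2) = (-3n + 6) / ((n+1)(n+2)) * a_n; check: a_0 = 1, a_1 = 1, a_2 = 3, a_3 = 1/2, a_4 = 0, a_5 = -3/40


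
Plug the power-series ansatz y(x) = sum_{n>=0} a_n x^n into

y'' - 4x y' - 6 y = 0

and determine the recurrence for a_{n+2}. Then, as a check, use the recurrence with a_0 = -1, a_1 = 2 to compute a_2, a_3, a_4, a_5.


Substitute y = sum_n a_n x^n.
y''(x) has coefficient (n+2)(n+1) a_{n+2} at x^n;
-4 x y'(x) has coefficient -4 n a_n at x^n (shift);
-6 y(x) has coefficient -6 a_n at x^n.
Matching x^n: (n+2)(n+1) a_{n+2} + (-4n - 6) a_n = 0.
Thus a_{n+2} = (4n + 6) / ((n+1)(n+2)) * a_n.

Check with a_0 = -1, a_1 = 2 (apply the recurrence for n = 0, 1, 2, 3): a_0 = -1, a_1 = 2, a_2 = -3, a_3 = 10/3, a_4 = -7/2, a_5 = 3.

a_(n+2) = (4n + 6) / ((n+1)(n+2)) * a_n; check: a_0 = -1, a_1 = 2, a_2 = -3, a_3 = 10/3, a_4 = -7/2, a_5 = 3


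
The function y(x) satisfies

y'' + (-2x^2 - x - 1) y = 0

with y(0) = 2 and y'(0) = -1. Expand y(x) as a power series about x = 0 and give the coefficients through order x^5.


Ansatz: y(x) = sum_{n>=0} a_n x^n, so y'(x) = sum_{n>=1} n a_n x^(n-1) and y''(x) = sum_{n>=2} n(n-1) a_n x^(n-2).
Substitute into P(x) y'' + Q(x) y' + R(x) y = 0 with P(x) = 1, Q(x) = 0, R(x) = -2x^2 - x - 1, and match powers of x.
Initial conditions: a_0 = 2, a_1 = -1.
Setting the coefficient of each power of x to zero and solving order by order (substituting the coefficients already found):
  x^0: 2 a_2 - a_0 = 0  ->  2 a_2 = a_0 = 2  ->  a_2 = 1
  x^1: 6 a_3 - a_1 - a_0 = 0  ->  6 a_3 = a_1 + a_0 = 1  ->  a_3 = 1/6
  x^2: 12 a_4 - a_2 - a_1 - 2 a_0 = 0  ->  12 a_4 = a_2 + a_1 + 2 a_0 = 4  ->  a_4 = 1/3
  x^3: 20 a_5 - a_3 - a_2 - 2 a_1 = 0  ->  20 a_5 = a_3 + a_2 + 2 a_1 = -5/6  ->  a_5 = -1/24
Truncated series: y(x) = 2 - x + x^2 + (1/6) x^3 + (1/3) x^4 - (1/24) x^5 + O(x^6).

a_0 = 2; a_1 = -1; a_2 = 1; a_3 = 1/6; a_4 = 1/3; a_5 = -1/24


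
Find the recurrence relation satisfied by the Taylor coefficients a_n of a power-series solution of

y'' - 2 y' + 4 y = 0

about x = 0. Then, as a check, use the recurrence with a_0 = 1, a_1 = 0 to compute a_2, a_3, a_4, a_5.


Substitute y = sum_n a_n x^n.
y''(x) has coefficient (n+2)(n+1) a_{n+2} at x^n;
-2 y'(x) has coefficient -2 (n+1) a_{n+1} at x^n;
4 y(x) has coefficient 4 a_n at x^n.
Matching x^n: (n+2)(n+1) a_{n+2} - 2 (n+1) a_{n+1} + 4 a_n = 0.
Thus a_{n+2} = [2 (n+1) a_{n+1} - 4 a_n] / ((n+1)(n+2)).

Check with a_0 = 1, a_1 = 0 (apply the recurrence for n = 0, 1, 2, 3): a_0 = 1, a_1 = 0, a_2 = -2, a_3 = -4/3, a_4 = 0, a_5 = 4/15.

a_(n+2) = [2 (n+1) a_(n+1) - 4 a_n] / ((n+1)(n+2)); check: a_0 = 1, a_1 = 0, a_2 = -2, a_3 = -4/3, a_4 = 0, a_5 = 4/15


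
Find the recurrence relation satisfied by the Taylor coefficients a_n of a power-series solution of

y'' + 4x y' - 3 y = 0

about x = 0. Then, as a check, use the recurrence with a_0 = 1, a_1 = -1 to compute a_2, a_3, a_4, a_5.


Substitute y = sum_n a_n x^n.
y''(x) has coefficient (n+2)(n+1) a_{n+2} at x^n;
4 x y'(x) has coefficient 4 n a_n at x^n (shift);
-3 y(x) has coefficient -3 a_n at x^n.
Matching x^n: (n+2)(n+1) a_{n+2} + (4n - 3) a_n = 0.
Thus a_{n+2} = (-4n + 3) / ((n+1)(n+2)) * a_n.

Check with a_0 = 1, a_1 = -1 (apply the recurrence for n = 0, 1, 2, 3): a_0 = 1, a_1 = -1, a_2 = 3/2, a_3 = 1/6, a_4 = -5/8, a_5 = -3/40.

a_(n+2) = (-4n + 3) / ((n+1)(n+2)) * a_n; check: a_0 = 1, a_1 = -1, a_2 = 3/2, a_3 = 1/6, a_4 = -5/8, a_5 = -3/40


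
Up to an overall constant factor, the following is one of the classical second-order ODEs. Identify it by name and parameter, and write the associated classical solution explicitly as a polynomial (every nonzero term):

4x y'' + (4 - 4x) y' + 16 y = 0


All three coefficients share the factor 4; dividing through by 4 gives  x y'' + (1 - x) y' + 4 y = 0.
This matches the Laguerre equation x y'' + (1 - x) y' + n y = 0 with n = 4; the polynomial solution is L_4(x).
With y = sum_k a_k x^k, matching x^k gives (k+1)k a_{k+1} + (k+1) a_{k+1} - k a_k + n a_k = 0, i.e. (k+1)^2 a_{k+1} = (k - n) a_k = (k - 4) a_k. The right side vanishes at k = 4, so the series terminates at degree 4.
Standard normalization L_n(0) = 1 gives a_0 = 1. Work upward with a_{k+1} = (k - 4) a_k / (k+1)^2:
  a_1 = (0 - 4)(1) / 1^2 = -4/1 = -4
  a_2 = (1 - 4)(-4) / 2^2 = 12/4 = 3
  a_3 = (2 - 4)(3) / 3^2 = -6/9 = -2/3
  a_4 = (3 - 4)(-2/3) / 4^2 = (2/3)/16 = 1/24
Hence L_4(x) = x^4/24 - 2 x^3/3 + 3 x^2 - 4 x + 1.

L_4(x); series = x^4/24 - 2 x^3/3 + 3 x^2 - 4 x + 1


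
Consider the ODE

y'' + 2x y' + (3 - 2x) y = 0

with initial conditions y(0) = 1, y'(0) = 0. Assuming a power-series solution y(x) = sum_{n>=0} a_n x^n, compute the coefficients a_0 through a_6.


Ansatz: y(x) = sum_{n>=0} a_n x^n, so y'(x) = sum_{n>=1} n a_n x^(n-1) and y''(x) = sum_{n>=2} n(n-1) a_n x^(n-2).
Substitute into P(x) y'' + Q(x) y' + R(x) y = 0 with P(x) = 1, Q(x) = 2x, R(x) = 3 - 2x, and match powers of x.
Initial conditions: a_0 = 1, a_1 = 0.
Setting the coefficient of each power of x to zero and solving order by order (substituting the coefficients already found):
  x^0: 2 a_2 + 3 a_0 = 0  ->  2 a_2 = -3 a_0 = -3  ->  a_2 = -3/2
  x^1: 6 a_3 + 5 a_1 - 2 a_0 = 0  ->  6 a_3 = -5 a_1 + 2 a_0 = 2  ->  a_3 = 1/3
  x^2: 12 a_4 + 7 a_2 - 2 a_1 = 0  ->  12 a_4 = -7 a_2 + 2 a_1 = 21/2  ->  a_4 = 7/8
  x^3: 20 a_5 + 9 a_3 - 2 a_2 = 0  ->  20 a_5 = -9 a_3 + 2 a_2 = -6  ->  a_5 = -3/10
  x^4: 30 a_6 + 11 a_4 - 2 a_3 = 0  ->  30 a_6 = -11 a_4 + 2 a_3 = -215/24  ->  a_6 = -43/144
Truncated series: y(x) = 1 - (3/2) x^2 + (1/3) x^3 + (7/8) x^4 - (3/10) x^5 - (43/144) x^6 + O(x^7).

a_0 = 1; a_1 = 0; a_2 = -3/2; a_3 = 1/3; a_4 = 7/8; a_5 = -3/10; a_6 = -43/144
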